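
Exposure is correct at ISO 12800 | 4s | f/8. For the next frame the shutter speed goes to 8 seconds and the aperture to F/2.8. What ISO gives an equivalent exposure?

Shutter speed: 4 → 8 — 1 stop longer (brighter).
Aperture: f/8 → f/5.6 → f/4 → f/2.8 — 3 stops opened up (brighter).
Net change so far: 4 stops brighter. Offset with the ISO: 12800 → 6400 → 3200 → 1600 → 800.

ISO 800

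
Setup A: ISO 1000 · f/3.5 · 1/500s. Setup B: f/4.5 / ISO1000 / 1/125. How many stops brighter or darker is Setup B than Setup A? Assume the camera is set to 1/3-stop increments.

1 1/3 stops brighter

Aperture: f/3.5 → f/4 → f/4.5 — 2/3 stop narrower (darker).
Shutter speed: 1/500 → 1/400 → 1/320 → 1/250 → 1/200 → 1/160 → 1/125 — 2 stops longer (brighter).
ISO: unchanged.
Net: −2/3 +2 = +1 1/3 stops.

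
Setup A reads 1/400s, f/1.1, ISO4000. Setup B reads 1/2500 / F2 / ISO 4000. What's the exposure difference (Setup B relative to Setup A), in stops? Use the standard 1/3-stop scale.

4 1/3 stops darker

Aperture: f/1.1 → f/1.2 → f/1.4 → f/1.6 → f/1.8 → f/2 — 1 2/3 stops stopped down (darker).
Shutter speed: 1/400 → 1/500 → 1/640 → 1/800 → 1/1000 → 1/1250 → 1/1600 → 1/2000 → 1/2500 — 2 2/3 stops faster (darker).
ISO: unchanged.
Net: −1 2/3 −2 2/3 = −4 1/3 stops.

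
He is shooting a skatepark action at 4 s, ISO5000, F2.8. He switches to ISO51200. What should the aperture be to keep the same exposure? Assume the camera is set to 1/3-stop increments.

ISO: 5000 → 6400 → 8000 → 10000 → 12800 → 16000 → 20000 → 25600 → 32000 → 40000 → 51200 — 3 1/3 stops raised (brighter).
Need 3 1/3 stops darker from the aperture: f/2.8 → f/3.2 → f/3.5 → f/4 → f/4.5 → f/5 → f/5.6 → f/6.3 → f/7.1 → f/8 → f/9.

f/9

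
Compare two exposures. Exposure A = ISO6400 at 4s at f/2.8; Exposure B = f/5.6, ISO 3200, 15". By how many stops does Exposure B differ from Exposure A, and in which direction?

1 stop darker

Aperture: f/2.8 → f/4 → f/5.6 — 2 stops stopped down (darker).
Shutter speed: 4 → 8 → 15 — 2 stops longer (brighter).
ISO: 6400 → 3200 — 1 stop dropped (darker).
Net: −2 +2 −1 = −1 stop.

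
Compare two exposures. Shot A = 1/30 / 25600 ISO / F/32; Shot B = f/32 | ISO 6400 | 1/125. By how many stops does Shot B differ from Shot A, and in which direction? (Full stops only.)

Aperture: unchanged.
Shutter speed: 1/30 → 1/60 → 1/125 — 2 stops faster (darker).
ISO: 25600 → 12800 → 6400 — 2 stops lower (darker).
Net: −2 −2 = −4 stops.

4 stops darker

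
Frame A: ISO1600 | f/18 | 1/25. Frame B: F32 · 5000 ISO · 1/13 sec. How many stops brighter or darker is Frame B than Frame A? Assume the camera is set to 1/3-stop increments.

Aperture: f/18 → f/20 → f/22 → f/25 → f/29 → f/32 — 1 2/3 stops narrower (darker).
Shutter speed: 1/25 → 1/20 → 1/15 → 1/13 — 1 stop longer (brighter).
ISO: 1600 → 2000 → 2500 → 3200 → 4000 → 5000 — 1 2/3 stops higher (brighter).
Net: −1 2/3 +1 +1 2/3 = +1 stop.

1 stop brighter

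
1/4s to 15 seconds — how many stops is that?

6 stops

1/4 → 1/2 → 1 → 2 → 4 → 8 → 15 — count the steps: 6 stops.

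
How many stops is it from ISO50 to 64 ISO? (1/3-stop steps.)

50 → 64 — count the steps: 1 third-stops = 1/3 stop.

1/3 stop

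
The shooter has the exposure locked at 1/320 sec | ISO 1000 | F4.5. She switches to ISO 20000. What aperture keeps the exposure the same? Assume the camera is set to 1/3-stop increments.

ISO: 1000 → 1250 → 1600 → 2000 → 2500 → 3200 → 4000 → 5000 → 6400 → 8000 → 10000 → 12800 → 16000 → 20000 — 4 1/3 stops higher (brighter).
Need 4 1/3 stops darker from the aperture: f/4.5 → f/5 → f/5.6 → f/6.3 → f/7.1 → f/8 → f/9 → f/10 → f/11 → f/13 → f/14 → f/16 → f/18 → f/20.

f/20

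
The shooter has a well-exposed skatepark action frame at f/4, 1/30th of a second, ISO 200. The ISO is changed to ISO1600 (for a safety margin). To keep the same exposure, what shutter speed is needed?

1/250s

ISO: 200 → 400 → 800 → 1600 — 3 stops higher (brighter).
Need 3 stops darker from the shutter speed: 1/30 → 1/60 → 1/125 → 1/250.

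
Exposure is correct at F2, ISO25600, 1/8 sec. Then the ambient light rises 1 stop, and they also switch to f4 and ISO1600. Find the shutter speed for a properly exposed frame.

4 s

Scene light: 1 stop brighter.
Aperture: f/2 → f/2.8 → f/4 — 2 stops narrower (darker).
ISO: 25600 → 12800 → 6400 → 3200 → 1600 — 4 stops dropped (darker).
Net so far: 5 stops darker. Shutter speed: 1/8 → 1/4 → 1/2 → 1 → 2 → 4.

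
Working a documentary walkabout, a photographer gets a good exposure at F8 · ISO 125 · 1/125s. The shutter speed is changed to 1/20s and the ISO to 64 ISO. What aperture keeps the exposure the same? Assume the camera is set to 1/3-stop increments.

Shutter speed: 1/125 → 1/100 → 1/80 → 1/60 → 1/50 → 1/40 → 1/30 → 1/25 → 1/20 — 2 2/3 stops longer (brighter).
ISO: 125 → 100 → 80 → 64 — 1 stop lower (darker).
Net change so far: 1 2/3 stops brighter. Offset with the aperture: f/8 → f/9 → f/10 → f/11 → f/13 → f/14.

f/14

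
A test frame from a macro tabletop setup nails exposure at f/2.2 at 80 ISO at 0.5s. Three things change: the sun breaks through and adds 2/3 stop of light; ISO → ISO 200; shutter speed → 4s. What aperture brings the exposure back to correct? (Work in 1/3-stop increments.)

Scene light: 2/3 stop brighter.
ISO: 80 → 100 → 125 → 160 → 200 — 1 1/3 stops higher (brighter).
Shutter speed: 0.5 → 0.6 → 0.8 → 1 → 1.3 → 1.6 → 2 → 2.5 → 3.2 → 4 — 3 stops longer (brighter).
Net so far: 5 stops brighter. Aperture: f/2.2 → f/2.5 → f/2.8 → f/3.2 → f/3.5 → f/4 → f/4.5 → f/5 → f/5.6 → f/6.3 → f/7.1 → f/8 → f/9 → f/10 → f/11 → f/13.

f/13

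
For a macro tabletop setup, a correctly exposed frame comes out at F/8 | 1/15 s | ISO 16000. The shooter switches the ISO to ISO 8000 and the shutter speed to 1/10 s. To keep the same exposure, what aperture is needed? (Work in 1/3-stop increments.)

ISO: 16000 → 12800 → 10000 → 8000 — 1 stop dropped (darker).
Shutter speed: 1/15 → 1/13 → 1/10 — 2/3 stop slower (brighter).
Net change so far: 1/3 stop darker. Offset with the aperture: f/8 → f/7.1.

f/7.1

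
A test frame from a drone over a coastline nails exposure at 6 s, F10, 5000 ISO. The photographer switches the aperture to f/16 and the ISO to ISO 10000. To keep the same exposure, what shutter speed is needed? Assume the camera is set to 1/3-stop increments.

Aperture: f/10 → f/11 → f/13 → f/14 → f/16 — 1 1/3 stops smaller aperture (darker).
ISO: 5000 → 6400 → 8000 → 10000 — 1 stop higher (brighter).
Net change so far: 1/3 stop darker. Offset with the shutter speed: 6 → 8.

8 s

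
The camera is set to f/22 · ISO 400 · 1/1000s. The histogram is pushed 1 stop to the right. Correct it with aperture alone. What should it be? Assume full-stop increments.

Overexposed by 1 stop → need 1 stop darker.
Aperture: f/22 → f/32.

f/32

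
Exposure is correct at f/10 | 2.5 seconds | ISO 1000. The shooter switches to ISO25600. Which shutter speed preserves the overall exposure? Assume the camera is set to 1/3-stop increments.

1/10s

ISO: 1000 → 1250 → 1600 → 2000 → 2500 → 3200 → 4000 → 5000 → 6400 → 8000 → 10000 → 12800 → 16000 → 20000 → 25600 — 4 2/3 stops higher (brighter).
Need 4 2/3 stops darker from the shutter speed: 2.5 → 2 → 1.6 → 1.3 → 1 → 0.8 → 0.6 → 0.5 → 0.4 → 0.3 → 1/4 → 1/5 → 1/6 → 1/8 → 1/10.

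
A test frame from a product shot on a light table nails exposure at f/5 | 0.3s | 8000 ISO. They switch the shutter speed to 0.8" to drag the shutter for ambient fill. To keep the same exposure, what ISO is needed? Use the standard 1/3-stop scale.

ISO 3200

Shutter speed: 0.3 → 0.4 → 0.5 → 0.6 → 0.8 — 1 1/3 stops longer (brighter).
Need 1 1/3 stops darker from the ISO: 8000 → 6400 → 5000 → 4000 → 3200.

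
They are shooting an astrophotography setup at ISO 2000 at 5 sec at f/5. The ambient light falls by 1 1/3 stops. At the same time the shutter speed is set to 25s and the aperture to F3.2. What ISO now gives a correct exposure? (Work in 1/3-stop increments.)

ISO 400

Scene light: 1 1/3 stops darker.
Shutter speed: 5 → 6 → 8 → 10 → 13 → 15 → 20 → 25 — 2 1/3 stops longer (brighter).
Aperture: f/5 → f/4.5 → f/4 → f/3.5 → f/3.2 — 1 1/3 stops larger aperture (brighter).
Net so far: 2 1/3 stops brighter. ISO: 2000 → 1600 → 1250 → 1000 → 800 → 640 → 500 → 400.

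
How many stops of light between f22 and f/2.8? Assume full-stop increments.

f/22 → f/16 → f/11 → f/8 → f/5.6 → f/4 → f/2.8 — count the steps: 6 stops.

6 stops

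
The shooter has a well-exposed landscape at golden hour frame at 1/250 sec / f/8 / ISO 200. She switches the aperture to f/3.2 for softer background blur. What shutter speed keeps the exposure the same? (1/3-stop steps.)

Aperture: f/8 → f/7.1 → f/6.3 → f/5.6 → f/5 → f/4.5 → f/4 → f/3.5 → f/3.2 — 2 2/3 stops larger aperture (brighter).
Need 2 2/3 stops darker from the shutter speed: 1/250 → 1/320 → 1/400 → 1/500 → 1/640 → 1/800 → 1/1000 → 1/1250 → 1/1600.

1/1600s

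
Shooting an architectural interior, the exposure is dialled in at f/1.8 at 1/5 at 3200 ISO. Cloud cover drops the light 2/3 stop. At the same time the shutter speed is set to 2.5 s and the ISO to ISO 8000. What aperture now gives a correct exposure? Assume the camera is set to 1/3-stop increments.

f/8

Scene light: 2/3 stop darker.
Shutter speed: 1/5 → 1/4 → 0.3 → 0.4 → 0.5 → 0.6 → 0.8 → 1 → 1.3 → 1.6 → 2 → 2.5 — 3 2/3 stops slower (brighter).
ISO: 3200 → 4000 → 5000 → 6400 → 8000 — 1 1/3 stops higher (brighter).
Net so far: 4 1/3 stops brighter. Aperture: f/1.8 → f/2 → f/2.2 → f/2.5 → f/2.8 → f/3.2 → f/3.5 → f/4 → f/4.5 → f/5 → f/5.6 → f/6.3 → f/7.1 → f/8.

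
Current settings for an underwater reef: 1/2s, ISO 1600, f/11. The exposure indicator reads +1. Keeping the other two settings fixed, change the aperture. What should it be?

Overexposed by 1 stop → need 1 stop darker.
Aperture: f/11 → f/16.

f/16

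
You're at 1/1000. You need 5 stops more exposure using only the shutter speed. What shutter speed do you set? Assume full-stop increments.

Shutter speed: 1/1000 → 1/500 → 1/250 → 1/125 → 1/60 → 1/30 — 5 stops slower (brighter).

1/30s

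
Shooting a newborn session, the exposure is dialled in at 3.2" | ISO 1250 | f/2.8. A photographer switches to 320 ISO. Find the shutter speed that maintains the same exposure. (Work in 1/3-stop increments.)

13 s

ISO: 1250 → 1000 → 800 → 640 → 500 → 400 → 320 — 2 stops dropped (darker).
Need 2 stops brighter from the shutter speed: 3.2 → 4 → 5 → 6 → 8 → 10 → 13.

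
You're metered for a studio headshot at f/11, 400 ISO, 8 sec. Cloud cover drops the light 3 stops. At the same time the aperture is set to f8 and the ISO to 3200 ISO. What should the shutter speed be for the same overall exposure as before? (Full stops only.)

Scene light: 3 stops darker.
Aperture: f/11 → f/8 — 1 stop opened up (brighter).
ISO: 400 → 800 → 1600 → 3200 — 3 stops higher (brighter).
Net so far: 1 stop brighter. Shutter speed: 8 → 4.

4 s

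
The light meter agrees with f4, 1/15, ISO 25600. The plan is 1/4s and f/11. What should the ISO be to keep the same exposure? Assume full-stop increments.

Shutter speed: 1/15 → 1/8 → 1/4 — 2 stops slower (brighter).
Aperture: f/4 → f/5.6 → f/8 → f/11 — 3 stops smaller aperture (darker).
Net change so far: 1 stop darker. Offset with the ISO: 25600 → 51200.

ISO 51200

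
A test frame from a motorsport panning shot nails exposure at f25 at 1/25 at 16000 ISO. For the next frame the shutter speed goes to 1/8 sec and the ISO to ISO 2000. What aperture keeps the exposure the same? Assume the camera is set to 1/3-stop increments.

Shutter speed: 1/25 → 1/20 → 1/15 → 1/13 → 1/10 → 1/8 — 1 2/3 stops longer (brighter).
ISO: 16000 → 12800 → 10000 → 8000 → 6400 → 5000 → 4000 → 3200 → 2500 → 2000 — 3 stops dropped (darker).
Net change so far: 1 1/3 stops darker. Offset with the aperture: f/25 → f/22 → f/20 → f/18 → f/16.

f/16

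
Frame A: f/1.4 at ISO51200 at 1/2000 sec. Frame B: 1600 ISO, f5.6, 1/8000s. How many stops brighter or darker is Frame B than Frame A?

11 stops darker

Aperture: f/1.4 → f/2 → f/2.8 → f/4 → f/5.6 — 4 stops narrower (darker).
Shutter speed: 1/2000 → 1/4000 → 1/8000 — 2 stops shorter (darker).
ISO: 51200 → 25600 → 12800 → 6400 → 3200 → 1600 — 5 stops dropped (darker).
Net: −4 −2 −5 = −11 stops.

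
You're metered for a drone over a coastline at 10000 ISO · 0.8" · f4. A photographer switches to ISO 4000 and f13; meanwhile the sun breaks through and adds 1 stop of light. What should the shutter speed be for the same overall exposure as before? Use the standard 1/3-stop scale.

Scene light: 1 stop brighter.
ISO: 10000 → 8000 → 6400 → 5000 → 4000 — 1 1/3 stops dropped (darker).
Aperture: f/4 → f/4.5 → f/5 → f/5.6 → f/6.3 → f/7.1 → f/8 → f/9 → f/10 → f/11 → f/13 — 3 1/3 stops stopped down (darker).
Net so far: 3 2/3 stops darker. Shutter speed: 0.8 → 1 → 1.3 → 1.6 → 2 → 2.5 → 3.2 → 4 → 5 → 6 → 8 → 10.

10 s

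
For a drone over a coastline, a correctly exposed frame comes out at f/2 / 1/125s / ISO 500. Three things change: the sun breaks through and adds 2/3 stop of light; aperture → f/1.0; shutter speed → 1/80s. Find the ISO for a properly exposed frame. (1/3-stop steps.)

ISO 50

Scene light: 2/3 stop brighter.
Aperture: f/2 → f/1.8 → f/1.6 → f/1.4 → f/1.2 → f/1.1 → f/1.0 — 2 stops wider (brighter).
Shutter speed: 1/125 → 1/100 → 1/80 — 2/3 stop longer (brighter).
Net so far: 3 1/3 stops brighter. ISO: 500 → 400 → 320 → 250 → 200 → 160 → 125 → 100 → 80 → 64 → 50.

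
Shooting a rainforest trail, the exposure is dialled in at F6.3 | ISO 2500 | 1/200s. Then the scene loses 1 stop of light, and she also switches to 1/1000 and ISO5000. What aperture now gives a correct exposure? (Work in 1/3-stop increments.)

f/2.8

Scene light: 1 stop darker.
Shutter speed: 1/200 → 1/250 → 1/320 → 1/400 → 1/500 → 1/640 → 1/800 → 1/1000 — 2 1/3 stops faster (darker).
ISO: 2500 → 3200 → 4000 → 5000 — 1 stop higher (brighter).
Net so far: 2 1/3 stops darker. Aperture: f/6.3 → f/5.6 → f/5 → f/4.5 → f/4 → f/3.5 → f/3.2 → f/2.8.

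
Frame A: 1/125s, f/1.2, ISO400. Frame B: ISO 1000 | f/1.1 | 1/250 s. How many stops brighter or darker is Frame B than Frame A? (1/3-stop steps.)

2/3 stop brighter

Aperture: f/1.2 → f/1.1 — 1/3 stop opened up (brighter).
Shutter speed: 1/125 → 1/160 → 1/200 → 1/250 — 1 stop shorter (darker).
ISO: 400 → 500 → 640 → 800 → 1000 — 1 1/3 stops raised (brighter).
Net: +1/3 −1 +1 1/3 = +2/3 stops.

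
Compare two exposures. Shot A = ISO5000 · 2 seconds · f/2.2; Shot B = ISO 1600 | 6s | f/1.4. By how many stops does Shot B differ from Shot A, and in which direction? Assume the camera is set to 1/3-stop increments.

1 1/3 stops brighter

Aperture: f/2.2 → f/2 → f/1.8 → f/1.6 → f/1.4 — 1 1/3 stops wider (brighter).
Shutter speed: 2 → 2.5 → 3.2 → 4 → 5 → 6 — 1 2/3 stops longer (brighter).
ISO: 5000 → 4000 → 3200 → 2500 → 2000 → 1600 — 1 2/3 stops dropped (darker).
Net: +1 1/3 +1 2/3 −1 2/3 = +1 1/3 stops.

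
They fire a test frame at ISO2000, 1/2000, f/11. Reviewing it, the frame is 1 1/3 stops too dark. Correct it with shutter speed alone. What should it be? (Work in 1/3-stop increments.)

1/800s

Underexposed by 1 1/3 stops → need 1 1/3 stops brighter.
Shutter speed: 1/2000 → 1/1600 → 1/1250 → 1/1000 → 1/800.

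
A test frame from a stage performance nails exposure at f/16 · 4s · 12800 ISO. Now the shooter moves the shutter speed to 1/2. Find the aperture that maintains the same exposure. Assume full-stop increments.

f/5.6

Shutter speed: 4 → 2 → 1 → 1/2 — 3 stops shorter (darker).
Need 3 stops brighter from the aperture: f/16 → f/11 → f/8 → f/5.6.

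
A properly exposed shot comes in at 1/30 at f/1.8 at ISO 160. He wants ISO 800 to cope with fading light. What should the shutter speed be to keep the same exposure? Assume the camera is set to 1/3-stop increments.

1/160s

ISO: 160 → 200 → 250 → 320 → 400 → 500 → 640 → 800 — 2 1/3 stops higher (brighter).
Need 2 1/3 stops darker from the shutter speed: 1/30 → 1/40 → 1/50 → 1/60 → 1/80 → 1/100 → 1/125 → 1/160.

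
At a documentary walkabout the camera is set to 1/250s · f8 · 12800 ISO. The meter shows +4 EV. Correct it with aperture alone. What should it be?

f/32

Overexposed by 4 stops → need 4 stops darker.
Aperture: f/8 → f/11 → f/16 → f/22 → f/32.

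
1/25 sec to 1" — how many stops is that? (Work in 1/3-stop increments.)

1/25 → 1/20 → 1/15 → 1/13 → 1/10 → 1/8 → 1/6 → 1/5 → 1/4 → 0.3 → 0.4 → 0.5 → 0.6 → 0.8 → 1 — count the steps: 14 third-stops = 4 2/3 stops.

4 2/3 stops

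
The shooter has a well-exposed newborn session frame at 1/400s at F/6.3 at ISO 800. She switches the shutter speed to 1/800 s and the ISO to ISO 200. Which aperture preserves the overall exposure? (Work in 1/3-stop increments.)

f/2.2

Shutter speed: 1/400 → 1/500 → 1/640 → 1/800 — 1 stop shorter (darker).
ISO: 800 → 640 → 500 → 400 → 320 → 250 → 200 — 2 stops lower (darker).
Net change so far: 3 stops darker. Offset with the aperture: f/6.3 → f/5.6 → f/5 → f/4.5 → f/4 → f/3.5 → f/3.2 → f/2.8 → f/2.5 → f/2.2.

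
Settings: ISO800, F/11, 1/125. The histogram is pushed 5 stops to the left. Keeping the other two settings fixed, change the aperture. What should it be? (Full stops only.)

Underexposed by 5 stops → need 5 stops brighter.
Aperture: f/11 → f/8 → f/5.6 → f/4 → f/2.8 → f/2.

f/2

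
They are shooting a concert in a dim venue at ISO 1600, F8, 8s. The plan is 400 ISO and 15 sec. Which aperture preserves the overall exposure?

f/5.6

ISO: 1600 → 800 → 400 — 2 stops lower (darker).
Shutter speed: 8 → 15 — 1 stop longer (brighter).
Net change so far: 1 stop darker. Offset with the aperture: f/8 → f/5.6.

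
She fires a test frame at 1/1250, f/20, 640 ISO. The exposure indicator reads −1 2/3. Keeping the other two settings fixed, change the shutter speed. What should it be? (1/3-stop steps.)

Underexposed by 1 2/3 stops → need 1 2/3 stops brighter.
Shutter speed: 1/1250 → 1/1000 → 1/800 → 1/640 → 1/500 → 1/400.

1/400s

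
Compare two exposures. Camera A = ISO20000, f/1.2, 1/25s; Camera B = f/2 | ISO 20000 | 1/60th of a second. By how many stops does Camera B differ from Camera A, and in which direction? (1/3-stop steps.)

Aperture: f/1.2 → f/1.4 → f/1.6 → f/1.8 → f/2 — 1 1/3 stops smaller aperture (darker).
Shutter speed: 1/25 → 1/30 → 1/40 → 1/50 → 1/60 — 1 1/3 stops faster (darker).
ISO: unchanged.
Net: −1 1/3 −1 1/3 = −2 2/3 stops.

2 2/3 stops darker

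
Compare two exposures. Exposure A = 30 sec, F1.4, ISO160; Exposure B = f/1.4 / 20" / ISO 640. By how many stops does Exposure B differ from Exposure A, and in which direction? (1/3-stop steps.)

Aperture: unchanged.
Shutter speed: 30 → 25 → 20 — 2/3 stop shorter (darker).
ISO: 160 → 200 → 250 → 320 → 400 → 500 → 640 — 2 stops raised (brighter).
Net: −2/3 +2 = +1 1/3 stops.

1 1/3 stops brighter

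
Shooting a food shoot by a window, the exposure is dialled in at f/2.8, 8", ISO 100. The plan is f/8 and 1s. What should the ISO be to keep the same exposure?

Aperture: f/2.8 → f/4 → f/5.6 → f/8 — 3 stops smaller aperture (darker).
Shutter speed: 8 → 4 → 2 → 1 — 3 stops faster (darker).
Net change so far: 6 stops darker. Offset with the ISO: 100 → 200 → 400 → 800 → 1600 → 3200 → 6400.

ISO 6400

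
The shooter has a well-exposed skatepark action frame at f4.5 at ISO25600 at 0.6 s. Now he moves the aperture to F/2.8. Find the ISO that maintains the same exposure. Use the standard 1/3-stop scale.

Aperture: f/4.5 → f/4 → f/3.5 → f/3.2 → f/2.8 — 1 1/3 stops opened up (brighter).
Need 1 1/3 stops darker from the ISO: 25600 → 20000 → 16000 → 12800 → 10000.

ISO 10000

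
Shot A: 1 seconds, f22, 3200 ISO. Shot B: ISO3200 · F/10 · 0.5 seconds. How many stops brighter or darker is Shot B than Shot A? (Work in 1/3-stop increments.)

1 1/3 stops brighter

Aperture: f/22 → f/20 → f/18 → f/16 → f/14 → f/13 → f/11 → f/10 — 2 1/3 stops wider (brighter).
Shutter speed: 1 → 0.8 → 0.6 → 0.5 — 1 stop shorter (darker).
ISO: unchanged.
Net: +2 1/3 −1 = +1 1/3 stops.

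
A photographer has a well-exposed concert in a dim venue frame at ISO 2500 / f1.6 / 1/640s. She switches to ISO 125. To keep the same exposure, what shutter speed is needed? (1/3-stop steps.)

ISO: 2500 → 2000 → 1600 → 1250 → 1000 → 800 → 640 → 500 → 400 → 320 → 250 → 200 → 160 → 125 — 4 1/3 stops dropped (darker).
Need 4 1/3 stops brighter from the shutter speed: 1/640 → 1/500 → 1/400 → 1/320 → 1/250 → 1/200 → 1/160 → 1/125 → 1/100 → 1/80 → 1/60 → 1/50 → 1/40 → 1/30.

1/30s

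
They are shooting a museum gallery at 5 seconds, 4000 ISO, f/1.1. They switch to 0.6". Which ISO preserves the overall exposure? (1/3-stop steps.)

Shutter speed: 5 → 4 → 3.2 → 2.5 → 2 → 1.6 → 1.3 → 1 → 0.8 → 0.6 — 3 stops faster (darker).
Need 3 stops brighter from the ISO: 4000 → 5000 → 6400 → 8000 → 10000 → 12800 → 16000 → 20000 → 25600 → 32000.

ISO 32000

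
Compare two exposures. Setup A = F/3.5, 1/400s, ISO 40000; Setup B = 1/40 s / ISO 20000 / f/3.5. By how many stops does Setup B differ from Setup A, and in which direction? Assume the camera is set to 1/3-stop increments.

Aperture: unchanged.
Shutter speed: 1/400 → 1/320 → 1/250 → 1/200 → 1/160 → 1/125 → 1/100 → 1/80 → 1/60 → 1/50 → 1/40 — 3 1/3 stops slower (brighter).
ISO: 40000 → 32000 → 25600 → 20000 — 1 stop dropped (darker).
Net: +3 1/3 −1 = +2 1/3 stops.

2 1/3 stops brighter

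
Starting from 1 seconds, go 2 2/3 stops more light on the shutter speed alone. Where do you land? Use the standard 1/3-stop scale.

Shutter speed: 1 → 1.3 → 1.6 → 2 → 2.5 → 3.2 → 4 → 5 → 6 — 2 2/3 stops longer (brighter).

6 s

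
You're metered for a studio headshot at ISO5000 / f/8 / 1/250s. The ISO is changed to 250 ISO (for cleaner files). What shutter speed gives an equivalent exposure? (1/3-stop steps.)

ISO: 5000 → 4000 → 3200 → 2500 → 2000 → 1600 → 1250 → 1000 → 800 → 640 → 500 → 400 → 320 → 250 — 4 1/3 stops lower (darker).
Need 4 1/3 stops brighter from the shutter speed: 1/250 → 1/200 → 1/160 → 1/125 → 1/100 → 1/80 → 1/60 → 1/50 → 1/40 → 1/30 → 1/25 → 1/20 → 1/15 → 1/13.

1/13s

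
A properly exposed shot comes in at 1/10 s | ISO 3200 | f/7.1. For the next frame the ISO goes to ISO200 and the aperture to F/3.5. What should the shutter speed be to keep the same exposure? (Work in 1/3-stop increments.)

ISO: 3200 → 2500 → 2000 → 1600 → 1250 → 1000 → 800 → 640 → 500 → 400 → 320 → 250 → 200 — 4 stops lower (darker).
Aperture: f/7.1 → f/6.3 → f/5.6 → f/5 → f/4.5 → f/4 → f/3.5 — 2 stops wider (brighter).
Net change so far: 2 stops darker. Offset with the shutter speed: 1/10 → 1/8 → 1/6 → 1/5 → 1/4 → 0.3 → 0.4.

0.4 s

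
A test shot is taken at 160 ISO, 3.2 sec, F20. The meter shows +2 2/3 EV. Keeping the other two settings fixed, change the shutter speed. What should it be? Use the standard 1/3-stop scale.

Overexposed by 2 2/3 stops → need 2 2/3 stops darker.
Shutter speed: 3.2 → 2.5 → 2 → 1.6 → 1.3 → 1 → 0.8 → 0.6 → 0.5.

0.5 s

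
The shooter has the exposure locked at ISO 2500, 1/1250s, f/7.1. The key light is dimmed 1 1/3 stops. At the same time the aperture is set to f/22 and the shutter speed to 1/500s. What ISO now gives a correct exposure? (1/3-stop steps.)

Scene light: 1 1/3 stops darker.
Aperture: f/7.1 → f/8 → f/9 → f/10 → f/11 → f/13 → f/14 → f/16 → f/18 → f/20 → f/22 — 3 1/3 stops narrower (darker).
Shutter speed: 1/1250 → 1/1000 → 1/800 → 1/640 → 1/500 — 1 1/3 stops longer (brighter).
Net so far: 3 1/3 stops darker. ISO: 2500 → 3200 → 4000 → 5000 → 6400 → 8000 → 10000 → 12800 → 16000 → 20000 → 25600.

ISO 25600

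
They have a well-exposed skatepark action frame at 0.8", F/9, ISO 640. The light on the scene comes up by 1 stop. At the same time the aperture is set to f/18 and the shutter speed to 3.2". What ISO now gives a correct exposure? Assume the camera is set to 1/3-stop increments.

Scene light: 1 stop brighter.
Aperture: f/9 → f/10 → f/11 → f/13 → f/14 → f/16 → f/18 — 2 stops smaller aperture (darker).
Shutter speed: 0.8 → 1 → 1.3 → 1.6 → 2 → 2.5 → 3.2 — 2 stops longer (brighter).
Net so far: 1 stop brighter. ISO: 640 → 500 → 400 → 320.

ISO 320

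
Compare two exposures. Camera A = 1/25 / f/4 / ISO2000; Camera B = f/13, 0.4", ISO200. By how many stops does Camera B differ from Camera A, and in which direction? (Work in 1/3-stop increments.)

3 1/3 stops darker

Aperture: f/4 → f/4.5 → f/5 → f/5.6 → f/6.3 → f/7.1 → f/8 → f/9 → f/10 → f/11 → f/13 — 3 1/3 stops stopped down (darker).
Shutter speed: 1/25 → 1/20 → 1/15 → 1/13 → 1/10 → 1/8 → 1/6 → 1/5 → 1/4 → 0.3 → 0.4 — 3 1/3 stops slower (brighter).
ISO: 2000 → 1600 → 1250 → 1000 → 800 → 640 → 500 → 400 → 320 → 250 → 200 — 3 1/3 stops lower (darker).
Net: −3 1/3 +3 1/3 −3 1/3 = −3 1/3 stops.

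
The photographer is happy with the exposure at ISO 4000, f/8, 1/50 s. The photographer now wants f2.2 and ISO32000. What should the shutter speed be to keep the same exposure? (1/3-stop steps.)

Aperture: f/8 → f/7.1 → f/6.3 → f/5.6 → f/5 → f/4.5 → f/4 → f/3.5 → f/3.2 → f/2.8 → f/2.5 → f/2.2 — 3 2/3 stops larger aperture (brighter).
ISO: 4000 → 5000 → 6400 → 8000 → 10000 → 12800 → 16000 → 20000 → 25600 → 32000 — 3 stops higher (brighter).
Net change so far: 6 2/3 stops brighter. Offset with the shutter speed: 1/50 → 1/60 → 1/80 → 1/100 → 1/125 → 1/160 → 1/200 → 1/250 → 1/320 → 1/400 → 1/500 → 1/640 → 1/800 → 1/1000 → 1/1250 → 1/1600 → 1/2000 → 1/2500 → 1/3200 → 1/4000 → 1/5000.

1/5000s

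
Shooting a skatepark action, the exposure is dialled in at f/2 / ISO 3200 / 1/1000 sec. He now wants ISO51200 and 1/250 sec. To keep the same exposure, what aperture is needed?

f/16

ISO: 3200 → 6400 → 12800 → 25600 → 51200 — 4 stops higher (brighter).
Shutter speed: 1/1000 → 1/500 → 1/250 — 2 stops slower (brighter).
Net change so far: 6 stops brighter. Offset with the aperture: f/2 → f/2.8 → f/4 → f/5.6 → f/8 → f/11 → f/16.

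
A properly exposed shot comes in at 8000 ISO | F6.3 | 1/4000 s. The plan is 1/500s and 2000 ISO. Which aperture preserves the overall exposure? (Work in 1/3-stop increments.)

Shutter speed: 1/4000 → 1/3200 → 1/2500 → 1/2000 → 1/1600 → 1/1250 → 1/1000 → 1/800 → 1/640 → 1/500 — 3 stops longer (brighter).
ISO: 8000 → 6400 → 5000 → 4000 → 3200 → 2500 → 2000 — 2 stops lower (darker).
Net change so far: 1 stop brighter. Offset with the aperture: f/6.3 → f/7.1 → f/8 → f/9.

f/9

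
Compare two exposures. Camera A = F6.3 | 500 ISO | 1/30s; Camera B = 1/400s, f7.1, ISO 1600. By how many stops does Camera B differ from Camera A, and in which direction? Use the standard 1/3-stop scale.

Aperture: f/6.3 → f/7.1 — 1/3 stop smaller aperture (darker).
Shutter speed: 1/30 → 1/40 → 1/50 → 1/60 → 1/80 → 1/100 → 1/125 → 1/160 → 1/200 → 1/250 → 1/320 → 1/400 — 3 2/3 stops faster (darker).
ISO: 500 → 640 → 800 → 1000 → 1250 → 1600 — 1 2/3 stops higher (brighter).
Net: −1/3 −3 2/3 +1 2/3 = −2 1/3 stops.

2 1/3 stops darker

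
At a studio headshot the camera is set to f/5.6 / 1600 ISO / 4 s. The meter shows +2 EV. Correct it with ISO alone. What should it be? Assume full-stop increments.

Overexposed by 2 stops → need 2 stops darker.
ISO: 1600 → 800 → 400.

ISO 400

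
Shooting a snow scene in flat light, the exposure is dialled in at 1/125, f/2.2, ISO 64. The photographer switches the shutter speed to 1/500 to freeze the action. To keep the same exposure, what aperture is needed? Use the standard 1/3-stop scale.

Shutter speed: 1/125 → 1/160 → 1/200 → 1/250 → 1/320 → 1/400 → 1/500 — 2 stops faster (darker).
Need 2 stops brighter from the aperture: f/2.2 → f/2 → f/1.8 → f/1.6 → f/1.4 → f/1.2 → f/1.1.

f/1.1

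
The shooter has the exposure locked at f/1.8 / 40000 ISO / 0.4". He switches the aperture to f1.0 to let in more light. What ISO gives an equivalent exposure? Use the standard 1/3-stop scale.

ISO 12800

Aperture: f/1.8 → f/1.6 → f/1.4 → f/1.2 → f/1.1 → f/1.0 — 1 2/3 stops larger aperture (brighter).
Need 1 2/3 stops darker from the ISO: 40000 → 32000 → 25600 → 20000 → 16000 → 12800.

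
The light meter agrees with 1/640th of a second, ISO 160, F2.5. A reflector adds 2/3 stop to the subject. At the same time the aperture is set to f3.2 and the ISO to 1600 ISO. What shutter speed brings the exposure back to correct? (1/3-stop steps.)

Scene light: 2/3 stop brighter.
Aperture: f/2.5 → f/2.8 → f/3.2 — 2/3 stop narrower (darker).
ISO: 160 → 200 → 250 → 320 → 400 → 500 → 640 → 800 → 1000 → 1250 → 1600 — 3 1/3 stops higher (brighter).
Net so far: 3 1/3 stops brighter. Shutter speed: 1/640 → 1/800 → 1/1000 → 1/1250 → 1/1600 → 1/2000 → 1/2500 → 1/3200 → 1/4000 → 1/5000 → 1/6400.

1/6400s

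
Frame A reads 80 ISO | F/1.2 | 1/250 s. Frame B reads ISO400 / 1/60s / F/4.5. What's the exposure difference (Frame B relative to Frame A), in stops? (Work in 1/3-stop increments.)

Aperture: f/1.2 → f/1.4 → f/1.6 → f/1.8 → f/2 → f/2.2 → f/2.5 → f/2.8 → f/3.2 → f/3.5 → f/4 → f/4.5 — 3 2/3 stops stopped down (darker).
Shutter speed: 1/250 → 1/200 → 1/160 → 1/125 → 1/100 → 1/80 → 1/60 — 2 stops longer (brighter).
ISO: 80 → 100 → 125 → 160 → 200 → 250 → 320 → 400 — 2 1/3 stops raised (brighter).
Net: −3 2/3 +2 +2 1/3 = +2/3 stops.

2/3 stop brighter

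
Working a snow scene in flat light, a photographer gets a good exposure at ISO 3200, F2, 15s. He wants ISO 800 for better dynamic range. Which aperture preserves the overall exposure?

f/1.0

ISO: 3200 → 1600 → 800 — 2 stops lower (darker).
Need 2 stops brighter from the aperture: f/2 → f/1.4 → f/1.0.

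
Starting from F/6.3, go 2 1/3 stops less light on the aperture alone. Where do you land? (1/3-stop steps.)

Aperture: f/6.3 → f/7.1 → f/8 → f/9 → f/10 → f/11 → f/13 → f/14 — 2 1/3 stops smaller aperture (darker).

f/14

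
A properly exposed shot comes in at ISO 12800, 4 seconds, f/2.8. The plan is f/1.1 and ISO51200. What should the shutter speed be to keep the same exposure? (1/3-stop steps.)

Aperture: f/2.8 → f/2.5 → f/2.2 → f/2 → f/1.8 → f/1.6 → f/1.4 → f/1.2 → f/1.1 — 2 2/3 stops opened up (brighter).
ISO: 12800 → 16000 → 20000 → 25600 → 32000 → 40000 → 51200 — 2 stops raised (brighter).
Net change so far: 4 2/3 stops brighter. Offset with the shutter speed: 4 → 3.2 → 2.5 → 2 → 1.6 → 1.3 → 1 → 0.8 → 0.6 → 0.5 → 0.4 → 0.3 → 1/4 → 1/5 → 1/6.

1/6s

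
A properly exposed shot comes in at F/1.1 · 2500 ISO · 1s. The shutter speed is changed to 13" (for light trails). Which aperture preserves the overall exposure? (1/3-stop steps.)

f/4

Shutter speed: 1 → 1.3 → 1.6 → 2 → 2.5 → 3.2 → 4 → 5 → 6 → 8 → 10 → 13 — 3 2/3 stops longer (brighter).
Need 3 2/3 stops darker from the aperture: f/1.1 → f/1.2 → f/1.4 → f/1.6 → f/1.8 → f/2 → f/2.2 → f/2.5 → f/2.8 → f/3.2 → f/3.5 → f/4.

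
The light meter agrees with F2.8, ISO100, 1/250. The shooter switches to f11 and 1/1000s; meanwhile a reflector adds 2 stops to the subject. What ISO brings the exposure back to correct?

Scene light: 2 stops brighter.
Aperture: f/2.8 → f/4 → f/5.6 → f/8 → f/11 — 4 stops stopped down (darker).
Shutter speed: 1/250 → 1/500 → 1/1000 — 2 stops shorter (darker).
Net so far: 4 stops darker. ISO: 100 → 200 → 400 → 800 → 1600.

ISO 1600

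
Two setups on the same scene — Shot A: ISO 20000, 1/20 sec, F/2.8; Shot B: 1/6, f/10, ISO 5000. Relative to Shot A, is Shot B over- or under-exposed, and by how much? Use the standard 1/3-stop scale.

Aperture: f/2.8 → f/3.2 → f/3.5 → f/4 → f/4.5 → f/5 → f/5.6 → f/6.3 → f/7.1 → f/8 → f/9 → f/10 — 3 2/3 stops smaller aperture (darker).
Shutter speed: 1/20 → 1/15 → 1/13 → 1/10 → 1/8 → 1/6 — 1 2/3 stops slower (brighter).
ISO: 20000 → 16000 → 12800 → 10000 → 8000 → 6400 → 5000 — 2 stops lower (darker).
Net: −3 2/3 +1 2/3 −2 = −4 stops.

4 stops darker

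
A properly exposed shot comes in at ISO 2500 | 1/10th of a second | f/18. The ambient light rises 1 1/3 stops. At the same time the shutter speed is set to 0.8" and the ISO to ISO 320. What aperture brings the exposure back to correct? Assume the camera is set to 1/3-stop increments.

f/29

Scene light: 1 1/3 stops brighter.
Shutter speed: 1/10 → 1/8 → 1/6 → 1/5 → 1/4 → 0.3 → 0.4 → 0.5 → 0.6 → 0.8 — 3 stops slower (brighter).
ISO: 2500 → 2000 → 1600 → 1250 → 1000 → 800 → 640 → 500 → 400 → 320 — 3 stops dropped (darker).
Net so far: 1 1/3 stops brighter. Aperture: f/18 → f/20 → f/22 → f/25 → f/29.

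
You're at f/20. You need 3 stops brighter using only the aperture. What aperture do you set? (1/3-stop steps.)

Aperture: f/20 → f/18 → f/16 → f/14 → f/13 → f/11 → f/10 → f/9 → f/8 → f/7.1 — 3 stops opened up (brighter).

f/7.1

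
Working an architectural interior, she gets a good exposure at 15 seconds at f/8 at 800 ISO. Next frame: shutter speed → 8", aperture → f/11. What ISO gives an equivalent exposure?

ISO 3200

Shutter speed: 15 → 8 — 1 stop faster (darker).
Aperture: f/8 → f/11 — 1 stop smaller aperture (darker).
Net change so far: 2 stops darker. Offset with the ISO: 800 → 1600 → 3200.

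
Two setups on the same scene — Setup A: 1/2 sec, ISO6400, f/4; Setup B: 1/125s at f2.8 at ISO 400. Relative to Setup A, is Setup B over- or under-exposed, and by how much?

Aperture: f/4 → f/2.8 — 1 stop wider (brighter).
Shutter speed: 1/2 → 1/4 → 1/8 → 1/15 → 1/30 → 1/60 → 1/125 — 6 stops faster (darker).
ISO: 6400 → 3200 → 1600 → 800 → 400 — 4 stops dropped (darker).
Net: +1 −6 −4 = −9 stops.

9 stops darker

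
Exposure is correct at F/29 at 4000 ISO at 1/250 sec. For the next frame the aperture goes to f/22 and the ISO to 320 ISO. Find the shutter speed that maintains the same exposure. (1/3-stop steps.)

Aperture: f/29 → f/25 → f/22 — 2/3 stop larger aperture (brighter).
ISO: 4000 → 3200 → 2500 → 2000 → 1600 → 1250 → 1000 → 800 → 640 → 500 → 400 → 320 — 3 2/3 stops lower (darker).
Net change so far: 3 stops darker. Offset with the shutter speed: 1/250 → 1/200 → 1/160 → 1/125 → 1/100 → 1/80 → 1/60 → 1/50 → 1/40 → 1/30.

1/30s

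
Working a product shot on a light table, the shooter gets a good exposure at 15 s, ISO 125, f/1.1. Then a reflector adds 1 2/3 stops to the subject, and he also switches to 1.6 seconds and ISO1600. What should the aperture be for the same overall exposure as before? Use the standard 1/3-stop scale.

f/2.2

Scene light: 1 2/3 stops brighter.
Shutter speed: 15 → 13 → 10 → 8 → 6 → 5 → 4 → 3.2 → 2.5 → 2 → 1.6 — 3 1/3 stops shorter (darker).
ISO: 125 → 160 → 200 → 250 → 320 → 400 → 500 → 640 → 800 → 1000 → 1250 → 1600 — 3 2/3 stops raised (brighter).
Net so far: 2 stops brighter. Aperture: f/1.1 → f/1.2 → f/1.4 → f/1.6 → f/1.8 → f/2 → f/2.2.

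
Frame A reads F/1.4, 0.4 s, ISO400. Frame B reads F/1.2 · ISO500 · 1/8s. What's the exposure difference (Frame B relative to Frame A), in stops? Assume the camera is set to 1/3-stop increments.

Aperture: f/1.4 → f/1.2 — 1/3 stop opened up (brighter).
Shutter speed: 0.4 → 0.3 → 1/4 → 1/5 → 1/6 → 1/8 — 1 2/3 stops shorter (darker).
ISO: 400 → 500 — 1/3 stop raised (brighter).
Net: +1/3 −1 2/3 +1/3 = −1 stop.

1 stop darker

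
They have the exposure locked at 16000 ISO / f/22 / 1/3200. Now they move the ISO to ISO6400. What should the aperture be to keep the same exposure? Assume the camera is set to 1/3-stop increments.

ISO: 16000 → 12800 → 10000 → 8000 → 6400 — 1 1/3 stops dropped (darker).
Need 1 1/3 stops brighter from the aperture: f/22 → f/20 → f/18 → f/16 → f/14.

f/14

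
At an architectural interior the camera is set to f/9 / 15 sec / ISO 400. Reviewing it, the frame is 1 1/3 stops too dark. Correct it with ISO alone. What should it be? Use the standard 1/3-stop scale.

ISO 1000

Underexposed by 1 1/3 stops → need 1 1/3 stops brighter.
ISO: 400 → 500 → 640 → 800 → 1000.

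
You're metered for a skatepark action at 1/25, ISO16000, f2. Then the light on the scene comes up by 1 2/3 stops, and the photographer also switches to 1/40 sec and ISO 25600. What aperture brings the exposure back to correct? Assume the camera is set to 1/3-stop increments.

Scene light: 1 2/3 stops brighter.
Shutter speed: 1/25 → 1/30 → 1/40 — 2/3 stop faster (darker).
ISO: 16000 → 20000 → 25600 — 2/3 stop higher (brighter).
Net so far: 1 2/3 stops brighter. Aperture: f/2 → f/2.2 → f/2.5 → f/2.8 → f/3.2 → f/3.5.

f/3.5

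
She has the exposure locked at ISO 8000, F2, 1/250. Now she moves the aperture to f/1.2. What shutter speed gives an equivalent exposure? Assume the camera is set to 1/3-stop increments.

1/640s

Aperture: f/2 → f/1.8 → f/1.6 → f/1.4 → f/1.2 — 1 1/3 stops larger aperture (brighter).
Need 1 1/3 stops darker from the shutter speed: 1/250 → 1/320 → 1/400 → 1/500 → 1/640.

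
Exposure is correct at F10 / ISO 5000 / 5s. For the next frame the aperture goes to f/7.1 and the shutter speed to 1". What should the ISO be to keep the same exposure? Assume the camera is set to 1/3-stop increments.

Aperture: f/10 → f/9 → f/8 → f/7.1 — 1 stop opened up (brighter).
Shutter speed: 5 → 4 → 3.2 → 2.5 → 2 → 1.6 → 1.3 → 1 — 2 1/3 stops faster (darker).
Net change so far: 1 1/3 stops darker. Offset with the ISO: 5000 → 6400 → 8000 → 10000 → 12800.

ISO 12800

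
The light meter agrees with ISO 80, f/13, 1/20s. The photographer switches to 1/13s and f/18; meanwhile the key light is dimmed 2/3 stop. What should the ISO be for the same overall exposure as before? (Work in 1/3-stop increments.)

Scene light: 2/3 stop darker.
Shutter speed: 1/20 → 1/15 → 1/13 — 2/3 stop longer (brighter).
Aperture: f/13 → f/14 → f/16 → f/18 — 1 stop stopped down (darker).
Net so far: 1 stop darker. ISO: 80 → 100 → 125 → 160.

ISO 160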